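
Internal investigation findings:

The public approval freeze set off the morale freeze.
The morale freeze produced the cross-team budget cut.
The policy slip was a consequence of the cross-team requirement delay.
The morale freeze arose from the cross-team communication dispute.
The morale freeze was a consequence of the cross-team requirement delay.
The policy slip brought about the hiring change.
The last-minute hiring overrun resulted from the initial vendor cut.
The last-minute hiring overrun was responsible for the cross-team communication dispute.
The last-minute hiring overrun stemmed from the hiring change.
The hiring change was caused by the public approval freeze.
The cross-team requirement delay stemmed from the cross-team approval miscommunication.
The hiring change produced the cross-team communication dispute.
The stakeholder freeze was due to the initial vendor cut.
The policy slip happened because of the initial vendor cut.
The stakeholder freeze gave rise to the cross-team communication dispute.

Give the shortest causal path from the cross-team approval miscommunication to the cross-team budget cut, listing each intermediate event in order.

the cross-team approval miscommunication → the cross-team requirement delay → the morale freeze → the cross-team budget cut

the cross-team approval miscommunication → the cross-team requirement delay
the cross-team requirement delay → the morale freeze
the morale freeze → the cross-team budget cut
Length: 3 steps.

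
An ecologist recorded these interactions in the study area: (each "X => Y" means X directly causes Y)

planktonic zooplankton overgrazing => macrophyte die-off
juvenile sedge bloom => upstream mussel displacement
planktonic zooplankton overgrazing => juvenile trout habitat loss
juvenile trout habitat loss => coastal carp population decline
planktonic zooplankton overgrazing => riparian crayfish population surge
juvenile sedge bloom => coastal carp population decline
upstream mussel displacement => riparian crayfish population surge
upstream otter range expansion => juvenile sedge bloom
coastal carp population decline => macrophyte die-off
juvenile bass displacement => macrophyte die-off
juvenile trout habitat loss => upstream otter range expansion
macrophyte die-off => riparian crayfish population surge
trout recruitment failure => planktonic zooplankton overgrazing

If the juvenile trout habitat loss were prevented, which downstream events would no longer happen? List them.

Downstream of the juvenile trout habitat loss: the upstream otter range expansion, the juvenile sedge bloom, the upstream mussel displacement, the coastal carp population decline, the macrophyte die-off, the riparian crayfish population surge.
Of those, still caused via another path: the macrophyte die-off, the riparian crayfish population surge.
The remainder have no surviving cause.

the coastal carp population decline, the juvenile sedge bloom, the upstream mussel displacement, the upstream otter range expansion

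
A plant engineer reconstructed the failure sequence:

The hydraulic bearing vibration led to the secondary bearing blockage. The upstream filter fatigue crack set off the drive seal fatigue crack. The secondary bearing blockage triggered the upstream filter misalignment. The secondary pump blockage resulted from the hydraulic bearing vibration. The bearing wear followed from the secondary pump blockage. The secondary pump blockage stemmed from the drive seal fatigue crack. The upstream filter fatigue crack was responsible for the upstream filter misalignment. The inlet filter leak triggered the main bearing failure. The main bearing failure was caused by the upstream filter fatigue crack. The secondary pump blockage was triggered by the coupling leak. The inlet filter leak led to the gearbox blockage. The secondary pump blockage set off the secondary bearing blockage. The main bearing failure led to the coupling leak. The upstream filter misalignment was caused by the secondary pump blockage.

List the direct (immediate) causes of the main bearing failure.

the inlet filter leak, the upstream filter fatigue crack

the inlet filter leak, the upstream filter fatigue crack → the main bearing failure with nothing further upstream stated.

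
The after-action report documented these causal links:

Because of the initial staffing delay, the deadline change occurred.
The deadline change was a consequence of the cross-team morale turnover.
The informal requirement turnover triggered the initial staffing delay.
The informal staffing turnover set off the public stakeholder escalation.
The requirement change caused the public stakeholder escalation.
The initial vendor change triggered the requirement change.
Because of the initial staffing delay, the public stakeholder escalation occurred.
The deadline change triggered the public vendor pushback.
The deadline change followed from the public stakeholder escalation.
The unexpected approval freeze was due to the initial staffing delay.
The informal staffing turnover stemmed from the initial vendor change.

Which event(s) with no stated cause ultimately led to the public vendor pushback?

the cross-team morale turnover, the informal requirement turnover, the initial vendor change

Tracing upstream from the public vendor pushback: the public vendor pushback ← the deadline change ← the initial staffing delay ← the informal requirement turnover.
A separate upstream branch: the public vendor pushback ← the deadline change ← the public stakeholder escalation ← the informal staffing turnover ← the initial vendor change.
A separate upstream branch: the public vendor pushback ← the deadline change ← the cross-team morale turnover.
Each of those chain origins has no stated cause.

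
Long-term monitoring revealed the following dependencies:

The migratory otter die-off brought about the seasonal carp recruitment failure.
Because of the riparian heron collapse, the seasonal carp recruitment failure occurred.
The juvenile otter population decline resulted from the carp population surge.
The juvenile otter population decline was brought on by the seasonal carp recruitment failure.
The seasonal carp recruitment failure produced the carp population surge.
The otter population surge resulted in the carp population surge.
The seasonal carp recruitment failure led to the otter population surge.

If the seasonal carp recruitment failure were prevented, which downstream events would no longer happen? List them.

the carp population surge, the juvenile otter population decline, the otter population surge

Downstream of the seasonal carp recruitment failure: the otter population surge, the carp population surge, the juvenile otter population decline.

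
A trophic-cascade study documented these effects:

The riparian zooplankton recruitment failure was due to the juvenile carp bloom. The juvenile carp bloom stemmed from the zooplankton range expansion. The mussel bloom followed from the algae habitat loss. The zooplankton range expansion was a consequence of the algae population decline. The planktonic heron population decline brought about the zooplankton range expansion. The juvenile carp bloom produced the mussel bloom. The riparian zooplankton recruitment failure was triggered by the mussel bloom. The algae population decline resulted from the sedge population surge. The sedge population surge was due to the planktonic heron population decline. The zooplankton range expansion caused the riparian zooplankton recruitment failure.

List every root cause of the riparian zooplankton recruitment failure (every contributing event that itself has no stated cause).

Tracing upstream from the riparian zooplankton recruitment failure: the riparian zooplankton recruitment failure ← the zooplankton range expansion ← the planktonic heron population decline.
A separate upstream branch: the riparian zooplankton recruitment failure ← the mussel bloom ← the algae habitat loss.
Each of those chain origins has no stated cause.

the algae habitat loss, the planktonic heron population decline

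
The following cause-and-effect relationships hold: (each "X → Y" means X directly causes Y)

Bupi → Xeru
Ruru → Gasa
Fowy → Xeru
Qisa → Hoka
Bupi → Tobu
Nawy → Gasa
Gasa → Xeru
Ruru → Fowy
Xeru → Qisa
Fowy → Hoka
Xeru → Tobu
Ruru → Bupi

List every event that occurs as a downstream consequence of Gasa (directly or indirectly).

Direct effects: Xeru.
2 steps out: Qisa, Tobu.
3 steps out: Hoka.
Not reachable from it: Ruru, Fowy, Bupi, Nawy.

Hoka, Qisa, Tobu, Xeru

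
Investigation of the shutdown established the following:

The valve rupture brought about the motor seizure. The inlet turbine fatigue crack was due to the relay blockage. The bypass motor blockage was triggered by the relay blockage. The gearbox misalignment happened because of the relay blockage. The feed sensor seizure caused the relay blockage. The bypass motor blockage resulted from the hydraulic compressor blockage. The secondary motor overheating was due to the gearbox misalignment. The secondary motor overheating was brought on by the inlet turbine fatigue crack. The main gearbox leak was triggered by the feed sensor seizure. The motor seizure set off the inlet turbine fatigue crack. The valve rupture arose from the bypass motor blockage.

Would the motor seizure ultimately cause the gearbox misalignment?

No

The motor seizure leads to the inlet turbine fatigue crack, the secondary motor overheating; the gearbox misalignment is not among them.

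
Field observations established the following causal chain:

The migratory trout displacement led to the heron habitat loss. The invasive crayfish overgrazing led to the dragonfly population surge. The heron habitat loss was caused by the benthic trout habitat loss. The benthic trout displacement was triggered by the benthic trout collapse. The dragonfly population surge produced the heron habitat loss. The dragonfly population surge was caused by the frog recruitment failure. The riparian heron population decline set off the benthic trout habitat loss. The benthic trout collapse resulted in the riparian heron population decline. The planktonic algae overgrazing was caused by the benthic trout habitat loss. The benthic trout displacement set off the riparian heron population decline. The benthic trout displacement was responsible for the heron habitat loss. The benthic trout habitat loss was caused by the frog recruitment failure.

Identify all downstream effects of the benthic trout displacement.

the benthic trout habitat loss, the heron habitat loss, the planktonic algae overgrazing, the riparian heron population decline

Direct effects: the riparian heron population decline, the heron habitat loss.
2 steps out: the benthic trout habitat loss.
3 steps out: the planktonic algae overgrazing.
Not reachable from it: the frog recruitment failure, the benthic trout collapse, the invasive crayfish overgrazing, the migratory trout displacement, the dragonfly population surge.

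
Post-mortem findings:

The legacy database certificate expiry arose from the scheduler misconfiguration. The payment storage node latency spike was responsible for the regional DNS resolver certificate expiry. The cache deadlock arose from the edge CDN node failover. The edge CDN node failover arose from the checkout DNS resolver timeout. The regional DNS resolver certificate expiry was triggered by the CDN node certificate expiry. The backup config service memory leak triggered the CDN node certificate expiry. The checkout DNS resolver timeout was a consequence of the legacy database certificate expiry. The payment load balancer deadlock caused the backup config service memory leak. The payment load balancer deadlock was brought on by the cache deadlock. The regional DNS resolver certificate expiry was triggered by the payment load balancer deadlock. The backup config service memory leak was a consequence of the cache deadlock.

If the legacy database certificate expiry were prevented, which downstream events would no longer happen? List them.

Downstream of the legacy database certificate expiry: the checkout DNS resolver timeout, the edge CDN node failover, the cache deadlock, the payment load balancer deadlock, the backup config service memory leak, the CDN node certificate expiry, the regional DNS resolver certificate expiry.
Of those, still caused via another path: the regional DNS resolver certificate expiry.
The remainder have no surviving cause.

the CDN node certificate expiry, the backup config service memory leak, the cache deadlock, the checkout DNS resolver timeout, the edge CDN node failover, the payment load balancer deadlock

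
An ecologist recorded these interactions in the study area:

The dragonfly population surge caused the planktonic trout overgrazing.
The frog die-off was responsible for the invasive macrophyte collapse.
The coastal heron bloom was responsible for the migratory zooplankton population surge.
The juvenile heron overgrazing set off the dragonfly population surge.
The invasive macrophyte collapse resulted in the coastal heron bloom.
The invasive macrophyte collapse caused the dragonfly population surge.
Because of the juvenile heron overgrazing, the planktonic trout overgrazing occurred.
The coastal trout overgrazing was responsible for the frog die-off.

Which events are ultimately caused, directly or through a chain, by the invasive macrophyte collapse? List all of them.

the coastal heron bloom, the dragonfly population surge, the migratory zooplankton population surge, the planktonic trout overgrazing

Direct effects: the dragonfly population surge, the coastal heron bloom.
2 steps out: the planktonic trout overgrazing, the migratory zooplankton population surge.
Not reachable from it: the juvenile heron overgrazing, the coastal trout overgrazing, the frog die-off.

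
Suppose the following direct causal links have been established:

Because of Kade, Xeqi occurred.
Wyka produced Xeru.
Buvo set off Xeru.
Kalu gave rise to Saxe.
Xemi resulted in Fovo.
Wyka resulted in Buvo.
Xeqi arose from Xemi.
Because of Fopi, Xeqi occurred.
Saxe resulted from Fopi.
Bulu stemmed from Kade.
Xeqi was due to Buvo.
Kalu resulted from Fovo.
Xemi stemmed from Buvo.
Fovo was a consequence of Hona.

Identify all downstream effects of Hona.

Direct effects: Fovo.
2 steps out: Kalu.
3 steps out: Saxe.
Not reachable from it: Kade, Bulu, Wyka, Buvo, Fopi, Xemi, Xeru, Xeqi.

Fovo, Kalu, Saxe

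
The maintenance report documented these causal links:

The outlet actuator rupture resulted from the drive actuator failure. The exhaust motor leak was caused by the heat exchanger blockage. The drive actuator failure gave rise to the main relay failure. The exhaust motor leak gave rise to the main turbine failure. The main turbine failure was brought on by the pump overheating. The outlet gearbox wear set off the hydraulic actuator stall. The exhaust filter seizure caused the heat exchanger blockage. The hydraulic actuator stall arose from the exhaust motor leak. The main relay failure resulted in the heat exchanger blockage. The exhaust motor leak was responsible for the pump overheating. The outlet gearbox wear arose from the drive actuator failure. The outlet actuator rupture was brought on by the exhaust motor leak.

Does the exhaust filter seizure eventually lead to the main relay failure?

The exhaust filter seizure leads to the heat exchanger blockage, the exhaust motor leak, the pump overheating, the hydraulic actuator stall, the outlet actuator rupture, the main turbine failure; the main relay failure is not among them.

No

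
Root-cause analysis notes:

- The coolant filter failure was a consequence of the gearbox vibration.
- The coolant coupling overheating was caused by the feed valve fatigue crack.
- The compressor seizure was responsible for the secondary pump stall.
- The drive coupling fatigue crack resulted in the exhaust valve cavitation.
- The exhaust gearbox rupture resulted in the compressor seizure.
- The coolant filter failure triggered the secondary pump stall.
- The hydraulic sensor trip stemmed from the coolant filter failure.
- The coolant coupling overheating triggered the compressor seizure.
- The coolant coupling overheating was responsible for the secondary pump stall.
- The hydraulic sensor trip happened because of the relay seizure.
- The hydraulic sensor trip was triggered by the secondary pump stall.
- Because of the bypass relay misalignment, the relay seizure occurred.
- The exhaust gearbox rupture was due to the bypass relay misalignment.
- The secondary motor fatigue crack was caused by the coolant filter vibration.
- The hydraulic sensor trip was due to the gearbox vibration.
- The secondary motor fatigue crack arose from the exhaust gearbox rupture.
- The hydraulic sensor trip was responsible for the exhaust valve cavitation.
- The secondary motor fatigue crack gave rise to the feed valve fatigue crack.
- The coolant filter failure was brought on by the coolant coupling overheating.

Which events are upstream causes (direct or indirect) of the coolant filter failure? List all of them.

Immediate causes of the coolant filter failure: the gearbox vibration, the coolant coupling overheating.
Further upstream: the coolant filter vibration, the bypass relay misalignment, the exhaust gearbox rupture, the secondary motor fatigue crack, the feed valve fatigue crack.

the bypass relay misalignment, the coolant coupling overheating, the coolant filter vibration, the exhaust gearbox rupture, the feed valve fatigue crack, the gearbox vibration, the secondary motor fatigue crack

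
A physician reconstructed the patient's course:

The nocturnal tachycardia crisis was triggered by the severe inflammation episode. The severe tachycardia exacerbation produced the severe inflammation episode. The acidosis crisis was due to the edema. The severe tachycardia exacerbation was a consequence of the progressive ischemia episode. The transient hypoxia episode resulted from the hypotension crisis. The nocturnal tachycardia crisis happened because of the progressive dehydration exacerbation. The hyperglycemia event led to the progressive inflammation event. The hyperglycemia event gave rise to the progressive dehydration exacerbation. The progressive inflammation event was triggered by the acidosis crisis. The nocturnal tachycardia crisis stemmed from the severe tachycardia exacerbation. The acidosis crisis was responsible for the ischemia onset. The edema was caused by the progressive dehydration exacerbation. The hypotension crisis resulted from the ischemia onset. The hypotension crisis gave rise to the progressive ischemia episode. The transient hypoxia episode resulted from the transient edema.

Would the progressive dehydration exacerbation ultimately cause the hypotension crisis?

There is a causal chain: the progressive dehydration exacerbation → the edema → the acidosis crisis → the ischemia onset → the hypotension crisis.

Yes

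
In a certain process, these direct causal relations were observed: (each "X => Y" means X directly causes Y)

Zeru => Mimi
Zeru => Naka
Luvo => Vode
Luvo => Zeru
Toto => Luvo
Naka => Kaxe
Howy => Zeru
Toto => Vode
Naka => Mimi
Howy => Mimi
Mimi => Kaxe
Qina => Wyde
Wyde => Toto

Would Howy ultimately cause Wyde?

No

Howy leads to Zeru, Naka, Mimi, Kaxe; Wyde is not among them.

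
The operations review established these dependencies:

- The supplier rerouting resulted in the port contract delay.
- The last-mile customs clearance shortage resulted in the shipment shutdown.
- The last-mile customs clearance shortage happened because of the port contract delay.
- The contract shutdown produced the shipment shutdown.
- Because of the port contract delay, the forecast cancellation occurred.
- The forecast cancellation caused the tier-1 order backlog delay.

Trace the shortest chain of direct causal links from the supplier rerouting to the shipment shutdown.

the supplier rerouting → the port contract delay
the port contract delay → the last-mile customs clearance shortage
the last-mile customs clearance shortage → the shipment shutdown
Length: 3 steps.

the supplier rerouting → the port contract delay → the last-mile customs clearance shortage → the shipment shutdown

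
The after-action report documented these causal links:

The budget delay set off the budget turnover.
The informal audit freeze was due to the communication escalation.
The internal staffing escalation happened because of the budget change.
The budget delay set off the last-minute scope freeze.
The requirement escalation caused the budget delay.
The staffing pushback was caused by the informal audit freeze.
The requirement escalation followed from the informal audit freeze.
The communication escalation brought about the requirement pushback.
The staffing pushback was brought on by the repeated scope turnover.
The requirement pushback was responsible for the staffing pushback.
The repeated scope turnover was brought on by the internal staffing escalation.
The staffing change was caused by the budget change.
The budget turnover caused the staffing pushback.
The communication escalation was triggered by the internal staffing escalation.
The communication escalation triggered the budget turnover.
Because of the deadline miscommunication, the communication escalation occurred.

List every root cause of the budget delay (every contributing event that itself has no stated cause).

the budget change, the deadline miscommunication

Tracing upstream from the budget delay: the budget delay ← the requirement escalation ← the informal audit freeze ← the communication escalation ← the internal staffing escalation ← the budget change.
A separate upstream branch: the budget delay ← the requirement escalation ← the informal audit freeze ← the communication escalation ← the deadline miscommunication.
Each of those chain origins has no stated cause.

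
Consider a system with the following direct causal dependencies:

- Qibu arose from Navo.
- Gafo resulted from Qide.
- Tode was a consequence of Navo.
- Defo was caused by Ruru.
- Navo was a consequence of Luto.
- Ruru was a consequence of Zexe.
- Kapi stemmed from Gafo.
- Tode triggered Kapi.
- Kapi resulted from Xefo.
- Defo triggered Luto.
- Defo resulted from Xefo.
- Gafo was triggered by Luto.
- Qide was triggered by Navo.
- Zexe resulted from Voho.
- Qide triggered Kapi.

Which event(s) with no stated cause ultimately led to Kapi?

Voho, Xefo

Tracing upstream from Kapi: Kapi ← Gafo ← Luto ← Defo ← Ruru ← Zexe ← Voho.
A separate upstream branch: Kapi ← Xefo.
Each of those chain origins has no stated cause.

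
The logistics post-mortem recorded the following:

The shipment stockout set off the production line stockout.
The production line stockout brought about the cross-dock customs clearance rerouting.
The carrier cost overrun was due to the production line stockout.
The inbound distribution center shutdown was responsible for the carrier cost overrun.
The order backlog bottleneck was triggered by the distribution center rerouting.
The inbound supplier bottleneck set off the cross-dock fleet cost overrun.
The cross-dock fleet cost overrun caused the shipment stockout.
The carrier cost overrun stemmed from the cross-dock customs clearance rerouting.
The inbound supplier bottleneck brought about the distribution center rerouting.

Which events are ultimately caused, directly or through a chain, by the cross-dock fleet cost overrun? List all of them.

Direct effects: the shipment stockout.
2 steps out: the production line stockout.
3 steps out: the cross-dock customs clearance rerouting, the carrier cost overrun.
Not reachable from it: the inbound supplier bottleneck, the distribution center rerouting, the inbound distribution center shutdown, the order backlog bottleneck.

the carrier cost overrun, the cross-dock customs clearance rerouting, the production line stockout, the shipment stockout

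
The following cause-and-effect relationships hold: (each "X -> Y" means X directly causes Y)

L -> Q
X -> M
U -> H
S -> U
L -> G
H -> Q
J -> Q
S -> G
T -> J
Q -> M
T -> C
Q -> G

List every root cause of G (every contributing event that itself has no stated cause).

L, S, T

Tracing upstream from G: G ← Q ← J ← T.
A separate upstream branch: G ← S.
A separate upstream branch: G ← L.
Each of those chain origins has no stated cause.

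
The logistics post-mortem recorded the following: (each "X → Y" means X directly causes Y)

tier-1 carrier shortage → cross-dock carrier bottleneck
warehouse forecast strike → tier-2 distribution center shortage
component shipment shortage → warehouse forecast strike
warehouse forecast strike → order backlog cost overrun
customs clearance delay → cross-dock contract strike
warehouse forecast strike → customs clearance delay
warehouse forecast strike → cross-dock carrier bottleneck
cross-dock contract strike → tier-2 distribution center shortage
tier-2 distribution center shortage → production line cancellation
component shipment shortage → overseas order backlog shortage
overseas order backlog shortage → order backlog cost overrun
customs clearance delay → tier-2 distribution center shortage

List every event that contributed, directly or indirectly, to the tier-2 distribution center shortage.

Immediate causes of the tier-2 distribution center shortage: the warehouse forecast strike, the customs clearance delay, the cross-dock contract strike.
Further upstream: the component shipment shortage.

the component shipment shortage, the cross-dock contract strike, the customs clearance delay, the warehouse forecast strike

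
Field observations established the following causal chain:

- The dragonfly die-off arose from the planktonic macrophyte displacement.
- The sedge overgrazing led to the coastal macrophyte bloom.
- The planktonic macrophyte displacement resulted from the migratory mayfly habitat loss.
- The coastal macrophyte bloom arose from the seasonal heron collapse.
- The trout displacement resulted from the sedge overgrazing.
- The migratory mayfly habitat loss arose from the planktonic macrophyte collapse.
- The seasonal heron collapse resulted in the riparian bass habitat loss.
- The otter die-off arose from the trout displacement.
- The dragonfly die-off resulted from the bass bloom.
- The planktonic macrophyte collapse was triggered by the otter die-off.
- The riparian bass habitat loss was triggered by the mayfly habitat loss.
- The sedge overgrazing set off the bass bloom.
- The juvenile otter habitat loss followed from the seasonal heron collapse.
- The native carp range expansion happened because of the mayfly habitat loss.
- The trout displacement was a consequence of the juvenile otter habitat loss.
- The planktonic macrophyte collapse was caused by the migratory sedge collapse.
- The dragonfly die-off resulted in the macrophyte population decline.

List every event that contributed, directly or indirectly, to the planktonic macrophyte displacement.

Immediate cause of the planktonic macrophyte displacement: the migratory mayfly habitat loss.
Further upstream: the seasonal heron collapse, the juvenile otter habitat loss, the sedge overgrazing, the trout displacement, the migratory sedge collapse, the otter die-off, the planktonic macrophyte collapse.

the juvenile otter habitat loss, the migratory mayfly habitat loss, the migratory sedge collapse, the otter die-off, the planktonic macrophyte collapse, the seasonal heron collapse, the sedge overgrazing, the trout displacement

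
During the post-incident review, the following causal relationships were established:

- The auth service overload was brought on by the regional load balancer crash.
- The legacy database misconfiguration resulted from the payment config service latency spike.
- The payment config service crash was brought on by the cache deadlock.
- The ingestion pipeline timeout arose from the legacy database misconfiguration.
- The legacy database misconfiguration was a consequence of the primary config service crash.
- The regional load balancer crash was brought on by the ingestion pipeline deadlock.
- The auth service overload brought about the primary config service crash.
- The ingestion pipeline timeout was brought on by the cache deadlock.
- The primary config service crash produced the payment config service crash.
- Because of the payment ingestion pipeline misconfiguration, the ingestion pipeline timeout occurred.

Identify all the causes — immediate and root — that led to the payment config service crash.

the auth service overload, the cache deadlock, the ingestion pipeline deadlock, the primary config service crash, the regional load balancer crash

Immediate causes of the payment config service crash: the primary config service crash, the cache deadlock.
Further upstream: the ingestion pipeline deadlock, the regional load balancer crash, the auth service overload.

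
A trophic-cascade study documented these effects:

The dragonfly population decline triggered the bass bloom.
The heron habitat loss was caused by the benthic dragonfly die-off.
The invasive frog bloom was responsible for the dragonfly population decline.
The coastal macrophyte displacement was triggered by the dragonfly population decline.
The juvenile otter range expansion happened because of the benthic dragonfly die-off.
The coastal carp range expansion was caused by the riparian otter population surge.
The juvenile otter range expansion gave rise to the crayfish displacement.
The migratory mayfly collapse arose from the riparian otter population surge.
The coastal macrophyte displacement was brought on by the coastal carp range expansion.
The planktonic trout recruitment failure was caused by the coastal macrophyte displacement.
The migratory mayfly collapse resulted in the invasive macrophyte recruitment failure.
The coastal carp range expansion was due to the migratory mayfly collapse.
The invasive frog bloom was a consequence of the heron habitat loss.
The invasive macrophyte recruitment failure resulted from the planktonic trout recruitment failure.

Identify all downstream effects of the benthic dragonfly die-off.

Direct effects: the juvenile otter range expansion, the heron habitat loss.
2 steps out: the invasive frog bloom, the crayfish displacement.
3 steps out: the dragonfly population decline.
4 steps out: the bass bloom, the coastal macrophyte displacement.
5 steps out: the planktonic trout recruitment failure.
6 steps out: the invasive macrophyte recruitment failure.
Not reachable from it: the riparian otter population surge, the migratory mayfly collapse, the coastal carp range expansion.

the bass bloom, the coastal macrophyte displacement, the crayfish displacement, the dragonfly population decline, the heron habitat loss, the invasive frog bloom, the invasive macrophyte recruitment failure, the juvenile otter range expansion, the planktonic trout recruitment failure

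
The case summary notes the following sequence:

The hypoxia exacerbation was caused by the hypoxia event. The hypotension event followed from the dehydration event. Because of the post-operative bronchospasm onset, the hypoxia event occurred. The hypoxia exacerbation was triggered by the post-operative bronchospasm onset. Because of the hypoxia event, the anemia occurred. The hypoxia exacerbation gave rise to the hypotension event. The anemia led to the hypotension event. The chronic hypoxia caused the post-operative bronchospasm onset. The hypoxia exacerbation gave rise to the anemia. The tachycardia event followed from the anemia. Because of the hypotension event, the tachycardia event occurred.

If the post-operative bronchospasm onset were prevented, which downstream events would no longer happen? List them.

the anemia, the hypoxia event, the hypoxia exacerbation

Downstream of the post-operative bronchospasm onset: the hypoxia event, the hypoxia exacerbation, the anemia, the hypotension event, the tachycardia event.
Of those, still caused via another path: the hypotension event, the tachycardia event.
The remainder have no surviving cause.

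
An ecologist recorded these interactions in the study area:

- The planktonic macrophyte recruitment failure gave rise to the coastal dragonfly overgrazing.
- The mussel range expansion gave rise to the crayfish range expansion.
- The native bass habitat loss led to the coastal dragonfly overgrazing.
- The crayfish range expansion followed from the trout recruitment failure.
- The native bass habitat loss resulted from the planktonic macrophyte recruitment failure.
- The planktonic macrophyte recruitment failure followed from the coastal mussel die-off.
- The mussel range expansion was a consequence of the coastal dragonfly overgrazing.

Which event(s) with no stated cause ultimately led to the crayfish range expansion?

Tracing upstream from the crayfish range expansion: the crayfish range expansion ← the trout recruitment failure.
A separate upstream branch: the crayfish range expansion ← the mussel range expansion ← the coastal dragonfly overgrazing ← the planktonic macrophyte recruitment failure ← the coastal mussel die-off.
Each of those chain origins has no stated cause.

the coastal mussel die-off, the trout recruitment failure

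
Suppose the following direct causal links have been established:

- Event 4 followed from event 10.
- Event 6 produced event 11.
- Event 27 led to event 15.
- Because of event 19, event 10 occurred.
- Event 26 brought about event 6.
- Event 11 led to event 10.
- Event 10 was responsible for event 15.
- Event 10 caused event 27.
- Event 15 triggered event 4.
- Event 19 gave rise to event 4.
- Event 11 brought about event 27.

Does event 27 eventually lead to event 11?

Event 27 leads to event 15, event 4; event 11 is not among them.

No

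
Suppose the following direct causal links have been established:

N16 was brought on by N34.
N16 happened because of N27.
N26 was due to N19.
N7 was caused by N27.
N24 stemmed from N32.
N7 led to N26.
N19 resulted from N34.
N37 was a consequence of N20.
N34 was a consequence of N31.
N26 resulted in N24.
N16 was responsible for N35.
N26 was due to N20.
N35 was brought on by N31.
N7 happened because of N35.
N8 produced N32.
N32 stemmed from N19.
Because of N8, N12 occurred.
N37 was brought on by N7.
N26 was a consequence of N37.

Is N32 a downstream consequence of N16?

N16 leads to N35, N7, N37, N26, N24; N32 is not among them.

No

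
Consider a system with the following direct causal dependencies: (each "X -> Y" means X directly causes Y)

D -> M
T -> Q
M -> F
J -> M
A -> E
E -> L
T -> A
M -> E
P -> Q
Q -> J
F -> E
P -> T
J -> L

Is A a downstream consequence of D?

No

D leads to M, F, E, L; A is not among them.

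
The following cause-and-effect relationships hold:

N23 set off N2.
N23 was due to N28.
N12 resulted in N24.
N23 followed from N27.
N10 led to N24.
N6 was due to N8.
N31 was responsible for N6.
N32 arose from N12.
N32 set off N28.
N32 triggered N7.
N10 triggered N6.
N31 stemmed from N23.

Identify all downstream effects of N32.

N2, N23, N28, N31, N6, N7

Direct effects: N28, N7.
2 steps out: N23.
3 steps out: N31, N2.
4 steps out: N6.
Not reachable from it: N27, N12, N8, N10, N24.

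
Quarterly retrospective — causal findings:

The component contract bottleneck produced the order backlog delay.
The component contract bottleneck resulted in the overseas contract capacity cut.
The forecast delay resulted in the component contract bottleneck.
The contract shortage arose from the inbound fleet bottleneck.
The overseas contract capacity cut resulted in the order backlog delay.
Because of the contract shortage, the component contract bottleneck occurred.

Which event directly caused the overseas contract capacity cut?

Upstream contributors include the inbound fleet bottleneck, the contract shortage, the forecast delay, but only the component contract bottleneck feeds directly into the overseas contract capacity cut.

the component contract bottleneck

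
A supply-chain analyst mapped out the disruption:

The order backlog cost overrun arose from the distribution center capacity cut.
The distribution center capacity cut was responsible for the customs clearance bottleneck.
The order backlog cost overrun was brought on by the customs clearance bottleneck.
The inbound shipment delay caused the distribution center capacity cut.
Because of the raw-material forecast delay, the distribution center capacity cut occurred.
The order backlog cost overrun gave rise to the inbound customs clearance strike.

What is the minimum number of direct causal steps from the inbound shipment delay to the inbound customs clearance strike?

Shortest chain: the inbound shipment delay → the distribution center capacity cut → the order backlog cost overrun → the inbound customs clearance strike.

3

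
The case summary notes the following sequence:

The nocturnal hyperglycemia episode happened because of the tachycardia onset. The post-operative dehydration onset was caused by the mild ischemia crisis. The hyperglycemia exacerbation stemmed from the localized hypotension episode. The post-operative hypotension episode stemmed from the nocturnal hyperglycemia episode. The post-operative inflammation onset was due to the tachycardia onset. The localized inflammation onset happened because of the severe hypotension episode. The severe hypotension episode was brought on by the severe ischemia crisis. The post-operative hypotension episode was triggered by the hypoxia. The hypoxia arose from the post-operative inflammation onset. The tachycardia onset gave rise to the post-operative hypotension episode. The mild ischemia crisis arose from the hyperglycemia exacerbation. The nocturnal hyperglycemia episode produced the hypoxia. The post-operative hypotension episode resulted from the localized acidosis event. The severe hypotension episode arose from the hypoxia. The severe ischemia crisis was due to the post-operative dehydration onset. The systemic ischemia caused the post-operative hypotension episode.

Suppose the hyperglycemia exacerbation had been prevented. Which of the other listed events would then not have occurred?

the mild ischemia crisis, the post-operative dehydration onset, the severe ischemia crisis

Downstream of the hyperglycemia exacerbation: the mild ischemia crisis, the post-operative dehydration onset, the severe ischemia crisis, the severe hypotension episode, the localized inflammation onset.
Of those, still caused via another path: the severe hypotension episode, the localized inflammation onset.
The remainder have no surviving cause.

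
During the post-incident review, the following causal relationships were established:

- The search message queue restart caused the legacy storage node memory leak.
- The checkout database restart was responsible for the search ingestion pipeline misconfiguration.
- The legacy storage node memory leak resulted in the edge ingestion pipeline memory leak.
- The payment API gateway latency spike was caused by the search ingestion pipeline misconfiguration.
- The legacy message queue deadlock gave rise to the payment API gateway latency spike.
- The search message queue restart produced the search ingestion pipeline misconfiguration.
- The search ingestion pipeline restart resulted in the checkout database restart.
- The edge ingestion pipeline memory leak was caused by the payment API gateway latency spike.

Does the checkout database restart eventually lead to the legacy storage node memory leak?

No

The checkout database restart leads to the search ingestion pipeline misconfiguration, the payment API gateway latency spike, the edge ingestion pipeline memory leak; the legacy storage node memory leak is not among them.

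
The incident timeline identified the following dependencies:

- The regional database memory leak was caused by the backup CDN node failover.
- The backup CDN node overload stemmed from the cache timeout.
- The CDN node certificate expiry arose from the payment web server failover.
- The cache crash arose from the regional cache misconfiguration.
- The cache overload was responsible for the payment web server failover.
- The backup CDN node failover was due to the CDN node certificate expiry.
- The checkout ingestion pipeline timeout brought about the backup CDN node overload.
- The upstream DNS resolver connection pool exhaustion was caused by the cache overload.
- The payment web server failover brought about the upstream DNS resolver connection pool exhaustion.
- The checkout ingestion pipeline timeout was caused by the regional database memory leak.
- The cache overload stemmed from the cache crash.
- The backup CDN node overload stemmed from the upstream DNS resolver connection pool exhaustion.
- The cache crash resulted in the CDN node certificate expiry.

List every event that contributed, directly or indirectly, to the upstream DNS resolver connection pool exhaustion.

Immediate causes of the upstream DNS resolver connection pool exhaustion: the cache overload, the payment web server failover.
Further upstream: the regional cache misconfiguration, the cache crash.

the cache crash, the cache overload, the payment web server failover, the regional cache misconfiguration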